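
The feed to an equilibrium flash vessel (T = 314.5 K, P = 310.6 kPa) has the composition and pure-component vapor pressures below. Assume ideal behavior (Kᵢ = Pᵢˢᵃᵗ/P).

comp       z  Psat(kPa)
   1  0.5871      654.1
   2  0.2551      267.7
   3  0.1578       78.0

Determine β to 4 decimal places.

β = 0.8131

Raoult's law: Kᵢ = Pᵢˢᵃᵗ/P = Pᵢˢᵃᵗ/310.6.
  K_1 = 654.1/310.6 = 2.105924, K_2 = 267.7/310.6 = 0.861880, K_3 = 78.0/310.6 = 0.251127
Let β = V/F and solve Σ zᵢ(Kᵢ−1)/(1+β(Kᵢ−1)) = 0.
Feasibility: ΣzᵢKᵢ = 1.4959, Σzᵢ/Kᵢ = 1.2031 — both > 1, two phases present.
Newton–Raphson from β = 0.5:
  β = 0.5000: g = 0.19134, g' = -0.5295 → β = 0.8614
  β = 0.8614: g = -0.04040, g' = -0.8970 → β = 0.8163
  β = 0.8163: g = -0.00252, g' = -0.7903 → β = 0.8131
Converged at β = 0.8131.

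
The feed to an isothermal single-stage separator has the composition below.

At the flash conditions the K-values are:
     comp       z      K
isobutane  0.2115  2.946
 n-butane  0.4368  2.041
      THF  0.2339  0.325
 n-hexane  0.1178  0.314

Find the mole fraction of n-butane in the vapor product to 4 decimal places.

Newton iteration, β⁰ = 0.5:
  β = 0.5000: g = 0.14634, g' = -0.7817 → β = 0.6872
  β = 0.6872: g = -0.00620, g' = -0.8766 → β = 0.6801
Converged at β = 0.6801.
Compositions from xᵢ = zᵢ/(1+β(Kᵢ−1)), yᵢ = Kᵢxᵢ:
  isobutane: x = 0.0910, y = 0.2682
  n-butane: x = 0.2557, y = 0.5220
  THF: x = 0.4324, y = 0.1405
  n-hexane: x = 0.2208, y = 0.0693

y_n-butane = 0.5220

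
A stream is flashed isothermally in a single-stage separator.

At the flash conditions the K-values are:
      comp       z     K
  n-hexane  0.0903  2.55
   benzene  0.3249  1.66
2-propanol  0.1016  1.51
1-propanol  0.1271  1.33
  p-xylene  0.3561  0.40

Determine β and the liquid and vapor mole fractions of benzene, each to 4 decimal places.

β = 0.5275, x_benzene = 0.2410, y_benzene = 0.4000

Rachford–Rice: g(β) = Σ zᵢ(Kᵢ−1)/(1+β(Kᵢ−1)) = 0.
g(0) = ΣzᵢKᵢ − 1 = 0.2345 and g(1) = 1 − Σzᵢ/Kᵢ = -0.2842, so a root lies in (0, 1).
Iterate (Newton) starting at β = 0.5:
  β = 0.5000: g = 0.01214, g' = -0.4375 → β = 0.5278
  β = 0.5278: g = -0.00009, g' = -0.4445 → β = 0.5275
Converged at β = 0.5275.
Compositions from xᵢ = zᵢ/(1+β(Kᵢ−1)), yᵢ = Kᵢxᵢ:
  n-hexane: x = 0.0497, y = 0.1267
  benzene: x = 0.2410, y = 0.4000
  2-propanol: x = 0.0801, y = 0.1209
  1-propanol: x = 0.1083, y = 0.1440
  p-xylene: x = 0.5210, y = 0.2084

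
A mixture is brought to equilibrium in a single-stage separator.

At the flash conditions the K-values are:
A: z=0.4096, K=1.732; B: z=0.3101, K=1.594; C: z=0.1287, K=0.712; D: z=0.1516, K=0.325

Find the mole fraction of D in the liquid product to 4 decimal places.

Rachford–Rice: g(V/F) = Σ zᵢ(Kᵢ−1)/(1+V/F(Kᵢ−1)) = 0.
Feasibility: ΣzᵢKᵢ = 1.3446, Σzᵢ/Kᵢ = 1.0783 — both > 1, two phases present.
Newton iteration, V/F⁰ = 0.47:
  V/F = 0.4700: g = 0.17433, g' = -0.3508 → V/F = 0.9669
  V/F = 0.9669: g = -0.05343, g' = -0.7125 → V/F = 0.8919
  V/F = 0.8919: g = -0.00522, g' = -0.5826 → V/F = 0.8830
  V/F = 0.8830: g = -0.00005, g' = -0.5705 → V/F = 0.8829
Converged at V/F = 0.8829.
Compositions from xᵢ = zᵢ/(1+V/F(Kᵢ−1)), yᵢ = Kᵢxᵢ:
  A: x = 0.2488, y = 0.4309
  B: x = 0.2034, y = 0.3243
  C: x = 0.1726, y = 0.1229
  D: x = 0.3752, y = 0.1219

x_D = 0.3752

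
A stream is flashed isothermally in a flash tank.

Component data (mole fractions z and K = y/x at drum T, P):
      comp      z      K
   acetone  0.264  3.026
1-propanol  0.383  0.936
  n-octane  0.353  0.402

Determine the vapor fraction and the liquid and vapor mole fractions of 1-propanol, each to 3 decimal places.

ψ = 0.387, x_1-propanol = 0.393, y_1-propanol = 0.368

Rachford–Rice: g(ψ) = Σ zᵢ(Kᵢ−1)/(1+ψ(Kᵢ−1)) = 0.
Feasibility: ΣzᵢKᵢ = 1.299, Σzᵢ/Kᵢ = 1.375 — both > 1, two phases present.
Newton iteration, ψ⁰ = 0.5:
  ψ = 0.500: g = -0.0608, g' = -0.526 → ψ = 0.385
  ψ = 0.385: g = 0.0014, g' = -0.557 → ψ = 0.387
Converged at ψ = 0.387.
Compositions from xᵢ = zᵢ/(1+ψ(Kᵢ−1)), yᵢ = Kᵢxᵢ:
  acetone: x = 0.148, y = 0.448
  1-propanol: x = 0.393, y = 0.368
  n-octane: x = 0.459, y = 0.185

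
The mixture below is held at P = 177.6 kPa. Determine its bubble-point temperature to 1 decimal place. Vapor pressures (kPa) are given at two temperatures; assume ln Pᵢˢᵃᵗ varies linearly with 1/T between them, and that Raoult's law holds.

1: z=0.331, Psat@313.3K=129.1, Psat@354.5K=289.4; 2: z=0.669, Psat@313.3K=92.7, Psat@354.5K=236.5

T = 336.6 K

Bubble-point temperature: ΣzᵢPᵢˢᵃᵗ(T) = P. Interpolate ln Pᵢˢᵃᵗ = aᵢ + bᵢ/T.
  T = 313.3 K: ΣzᵢPᵢˢᵃᵗ = 104.75 kPa
  T = 354.5 K: ΣzᵢPᵢˢᵃᵗ = 254.01 kPa
  T = 333.9 K: ΣzᵢPᵢˢᵃᵗ = 167.55 kPa
  T = 344.2 K: ΣzᵢPᵢˢᵃᵗ = 207.57 kPa
  T = 339.0 K: ΣzᵢPᵢˢᵃᵗ = 186.59 kPa
  T = 336.4 K: ΣzᵢPᵢˢᵃᵗ = 176.70 kPa
Interpolating between 336.4 K and 339.0 K gives T ≈ 336.6 K.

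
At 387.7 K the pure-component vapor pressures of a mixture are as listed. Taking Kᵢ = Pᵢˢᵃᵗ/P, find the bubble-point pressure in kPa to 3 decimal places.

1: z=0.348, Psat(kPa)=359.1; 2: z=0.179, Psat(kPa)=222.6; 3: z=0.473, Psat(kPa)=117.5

Pbub = 220.390 kPa

At the bubble point ψ → 0, so ΣzᵢKᵢ = 1 with Kᵢ = Pᵢˢᵃᵗ/P ⇒ P = ΣzᵢPᵢˢᵃᵗ.
P = 0.348·359.1 + 0.179·222.6 + 0.473·117.5 = 220.390 kPa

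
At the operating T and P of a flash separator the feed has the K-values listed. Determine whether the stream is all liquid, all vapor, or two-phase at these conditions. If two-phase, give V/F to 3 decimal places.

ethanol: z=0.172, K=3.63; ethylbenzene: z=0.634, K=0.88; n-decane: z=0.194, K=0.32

ΣzᵢKᵢ = 1.244; Σzᵢ/Kᵢ = 1.374.
Both exceed 1, so a two-phase solution exists.
Let ψ = V/F and solve Σ zᵢ(Kᵢ−1)/(1+ψ(Kᵢ−1)) = 0.
Newton iteration, ψ⁰ = 0.5:
  ψ = 0.500: g = -0.0854, g' = -0.438 → ψ = 0.305
  ψ = 0.305: g = 0.0055, g' = -0.519 → ψ = 0.316
Converged at ψ = 0.316.

two-phase, V/F = 0.316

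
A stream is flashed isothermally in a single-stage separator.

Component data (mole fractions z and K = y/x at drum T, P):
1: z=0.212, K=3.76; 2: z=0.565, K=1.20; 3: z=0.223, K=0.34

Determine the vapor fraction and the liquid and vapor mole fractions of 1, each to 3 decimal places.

ψ = 0.745, x_1 = 0.069, y_1 = 0.261

Rachford–Rice: g(ψ) = Σ zᵢ(Kᵢ−1)/(1+ψ(Kᵢ−1)) = 0.
Check two-phase: ΣzᵢKᵢ = 1.551 > 1 and Σzᵢ/Kᵢ = 1.183 > 1, so g(0) = 0.551 > 0 and g(1) = -0.183 < 0.
Newton iteration, ψ⁰ = 0.5:
  ψ = 0.500: g = 0.1289, g' = -0.520 → ψ = 0.748
  ψ = 0.748: g = -0.0013, g' = -0.568 → ψ = 0.745
Converged at ψ = 0.745.
Compositions from xᵢ = zᵢ/(1+ψ(Kᵢ−1)), yᵢ = Kᵢxᵢ:
  1: x = 0.069, y = 0.261
  2: x = 0.492, y = 0.590
  3: x = 0.439, y = 0.149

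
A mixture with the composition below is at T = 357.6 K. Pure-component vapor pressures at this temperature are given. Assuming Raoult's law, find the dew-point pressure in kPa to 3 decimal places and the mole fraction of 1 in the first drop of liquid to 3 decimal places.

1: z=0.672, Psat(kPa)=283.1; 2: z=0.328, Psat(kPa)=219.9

At the dew point ψ → 1, so Σzᵢ/Kᵢ = 1 with Kᵢ = Pᵢˢᵃᵗ/P ⇒ 1/P = Σzᵢ/Pᵢˢᵃᵗ.
1/P = 0.672/283.1 + 0.328/219.9 = 0.003865 ⇒ P = 258.712 kPa
xᵢ = zᵢP/Pᵢˢᵃᵗ ⇒ x_1 = 0.672·258.712/283.1 = 0.614

Pdew = 258.712 kPa, x_1 = 0.614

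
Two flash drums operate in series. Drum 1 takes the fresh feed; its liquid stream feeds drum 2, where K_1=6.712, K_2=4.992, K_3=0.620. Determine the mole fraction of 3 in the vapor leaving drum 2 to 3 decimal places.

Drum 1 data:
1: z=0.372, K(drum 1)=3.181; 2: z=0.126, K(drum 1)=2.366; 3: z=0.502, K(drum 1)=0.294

Drum 1:
Material balance + equilibrium reduce to Σ zᵢ(Kᵢ−1)/(1+ψ₁(Kᵢ−1)) = 0.
g(0) = ΣzᵢKᵢ − 1 = 0.629 and g(1) = 1 − Σzᵢ/Kᵢ = -0.878, so a root lies in (0, 1).
Iterate (Newton) starting at ψ₁ = 0.44:
  ψ₁ = 0.440: g = 0.0074, g' = -1.079 → ψ₁ = 0.447
Converged at ψ₁ = 0.447.
Drum-1 compositions:
  1: x = 0.188, y = 0.599
  2: x = 0.078, y = 0.185
  3: x = 0.733, y = 0.216
Drum-2 feed = drum-1 liquid: z₂ = (0.1884, 0.0782, 0.7334).
Drum 2:
Iterate (Newton) starting at ψ₂ = 0.57:
  ψ₂ = 0.570: g = -0.0075, g' = -0.628 → ψ₂ = 0.558
Converged at ψ₂ = 0.558.
  1: x = 0.045, y = 0.302
  2: x = 0.024, y = 0.121
  3: x = 0.931, y = 0.577

y_3 (drum 2) = 0.577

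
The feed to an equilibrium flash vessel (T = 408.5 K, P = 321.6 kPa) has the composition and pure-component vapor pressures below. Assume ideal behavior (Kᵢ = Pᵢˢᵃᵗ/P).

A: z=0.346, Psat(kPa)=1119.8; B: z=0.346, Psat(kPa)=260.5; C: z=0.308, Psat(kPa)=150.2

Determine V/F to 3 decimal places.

V/F = 0.655

Raoult's law: Kᵢ = Pᵢˢᵃᵗ/P = Pᵢˢᵃᵗ/321.6.
  K_A = 1119.8/321.6 = 3.48197, K_B = 260.5/321.6 = 0.81001, K_C = 150.2/321.6 = 0.46704
Material balance + equilibrium reduce to Σ zᵢ(Kᵢ−1)/(1+V/F(Kᵢ−1)) = 0.
Feasibility: ΣzᵢKᵢ = 1.629, Σzᵢ/Kᵢ = 1.186 — both > 1, two phases present.
Newton–Raphson from V/F = 0.5:
  V/F = 0.500: g = 0.0868, g' = -0.602 → V/F = 0.644
  V/F = 0.644: g = 0.0056, g' = -0.535 → V/F = 0.655
Converged at V/F = 0.655.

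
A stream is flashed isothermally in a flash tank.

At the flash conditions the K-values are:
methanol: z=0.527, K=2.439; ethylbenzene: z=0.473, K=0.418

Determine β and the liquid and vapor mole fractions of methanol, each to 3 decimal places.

Material balance + equilibrium reduce to Σ zᵢ(Kᵢ−1)/(1+β(Kᵢ−1)) = 0.
Check two-phase: ΣzᵢKᵢ = 1.483 > 1 and Σzᵢ/Kᵢ = 1.348 > 1, so g(0) = 0.483 > 0 and g(1) = -0.348 < 0.
Binary case is linear: z₁(K₁−1)(1+β(K₂−1)) + z₂(K₂−1)(1+β(K₁−1)) = 0
⇒ β = [z₁(K₁−1)+z₂(K₂−1)] / [−(K₁−1)(K₂−1)] = 0.4831/0.8375 = 0.577
Compositions from xᵢ = zᵢ/(1+β(Kᵢ−1)), yᵢ = Kᵢxᵢ:
  methanol: x = 0.288, y = 0.702
  ethylbenzene: x = 0.712, y = 0.298

β = 0.577, x_methanol = 0.288, y_methanol = 0.702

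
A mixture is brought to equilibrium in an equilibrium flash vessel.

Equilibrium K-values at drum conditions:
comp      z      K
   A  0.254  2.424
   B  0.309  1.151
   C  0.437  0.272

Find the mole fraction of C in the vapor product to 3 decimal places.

y_C = 0.131

Material balance + equilibrium reduce to Σ zᵢ(Kᵢ−1)/(1+ψ(Kᵢ−1)) = 0.
Feasibility: ΣzᵢKᵢ = 1.090, Σzᵢ/Kᵢ = 1.980 — both > 1, two phases present.
Newton iteration, ψ⁰ = 0.39:
  ψ = 0.390: g = -0.1677, g' = -0.671 → ψ = 0.140
  ψ = 0.140: g = -0.0070, g' = -0.652 → ψ = 0.129
Converged at ψ = 0.129.
Compositions from xᵢ = zᵢ/(1+ψ(Kᵢ−1)), yᵢ = Kᵢxᵢ:
  A: x = 0.214, y = 0.520
  B: x = 0.303, y = 0.349
  C: x = 0.482, y = 0.131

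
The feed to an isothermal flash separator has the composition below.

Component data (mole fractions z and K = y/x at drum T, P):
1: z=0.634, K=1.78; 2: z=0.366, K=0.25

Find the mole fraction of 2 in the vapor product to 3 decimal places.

y_2 = 0.127

Rachford–Rice: g(ψ) = Σ zᵢ(Kᵢ−1)/(1+ψ(Kᵢ−1)) = 0.
Check two-phase: ΣzᵢKᵢ = 1.220 > 1 and Σzᵢ/Kᵢ = 1.820 > 1, so g(0) = 0.220 > 0 and g(1) = -0.820 < 0.
Newton–Raphson from ψ = 0.44:
  ψ = 0.440: g = -0.0415, g' = -0.672 → ψ = 0.378
  ψ = 0.378: g = -0.0013, g' = -0.631 → ψ = 0.376
Converged at ψ = 0.376.
Compositions from xᵢ = zᵢ/(1+ψ(Kᵢ−1)), yᵢ = Kᵢxᵢ:
  1: x = 0.490, y = 0.873
  2: x = 0.510, y = 0.127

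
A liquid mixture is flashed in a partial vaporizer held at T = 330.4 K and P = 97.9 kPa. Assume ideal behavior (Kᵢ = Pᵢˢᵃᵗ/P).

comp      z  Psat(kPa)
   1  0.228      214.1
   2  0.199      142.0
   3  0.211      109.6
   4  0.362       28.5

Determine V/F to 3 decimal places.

V/F = 0.254

Raoult's law: Kᵢ = Pᵢˢᵃᵗ/P = Pᵢˢᵃᵗ/97.9.
  K_1 = 214.1/97.9 = 2.18693, K_2 = 142.0/97.9 = 1.45046, K_3 = 109.6/97.9 = 1.11951, K_4 = 28.5/97.9 = 0.29111
Rachford–Rice: g(V/F) = Σ zᵢ(Kᵢ−1)/(1+V/F(Kᵢ−1)) = 0.
Check two-phase: ΣzᵢKᵢ = 1.129 > 1 and Σzᵢ/Kᵢ = 1.673 > 1, so g(0) = 0.129 > 0 and g(1) = -0.673 < 0.
Iterate (Newton) starting at V/F = 0.5:
  V/F = 0.500: g = -0.1307, g' = -0.593 → V/F = 0.279
  V/F = 0.279: g = -0.0128, g' = -0.499 → V/F = 0.254
Converged at V/F = 0.254.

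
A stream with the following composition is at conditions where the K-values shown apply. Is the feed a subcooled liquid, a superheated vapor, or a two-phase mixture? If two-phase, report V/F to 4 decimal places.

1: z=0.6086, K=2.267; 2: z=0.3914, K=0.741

ΣzᵢKᵢ = 1.6697; Σzᵢ/Kᵢ = 0.7967.
Since Σzᵢ/Kᵢ < 1 the mixture is above its dew point — single vapor phase.

superheated vapor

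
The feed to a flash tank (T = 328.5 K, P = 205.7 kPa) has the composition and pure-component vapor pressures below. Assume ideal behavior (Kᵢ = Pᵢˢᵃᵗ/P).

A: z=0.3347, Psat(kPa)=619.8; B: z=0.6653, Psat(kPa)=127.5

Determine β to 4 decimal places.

β = 0.5499

Raoult's law: Kᵢ = Pᵢˢᵃᵗ/P = Pᵢˢᵃᵗ/205.7.
  K_A = 619.8/205.7 = 3.013126, K_B = 127.5/205.7 = 0.619835
Material balance + equilibrium reduce to Σ zᵢ(Kᵢ−1)/(1+β(Kᵢ−1)) = 0.
g(0) = ΣzᵢKᵢ − 1 = 0.4209 and g(1) = 1 − Σzᵢ/Kᵢ = -0.1844, so a root lies in (0, 1).
Binary case is linear: z₁(K₁−1)(1+β(K₂−1)) + z₂(K₂−1)(1+β(K₁−1)) = 0
⇒ β = [z₁(K₁−1)+z₂(K₂−1)] / [−(K₁−1)(K₂−1)] = 0.42087/0.76532 = 0.5499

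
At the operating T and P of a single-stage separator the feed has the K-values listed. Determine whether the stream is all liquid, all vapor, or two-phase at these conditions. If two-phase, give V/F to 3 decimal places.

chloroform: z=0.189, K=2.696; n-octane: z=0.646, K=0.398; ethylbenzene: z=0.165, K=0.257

all liquid

ΣzᵢKᵢ = 0.809; Σzᵢ/Kᵢ = 2.335.
Since ΣzᵢKᵢ < 1 the mixture is below its bubble point — single liquid phase.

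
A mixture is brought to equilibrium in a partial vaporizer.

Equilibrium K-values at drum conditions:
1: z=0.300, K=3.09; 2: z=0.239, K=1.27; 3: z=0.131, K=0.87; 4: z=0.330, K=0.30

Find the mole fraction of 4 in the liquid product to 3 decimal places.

Rachford–Rice: g(V/F) = Σ zᵢ(Kᵢ−1)/(1+V/F(Kᵢ−1)) = 0.
g(0) = ΣzᵢKᵢ − 1 = 0.443 and g(1) = 1 − Σzᵢ/Kᵢ = -0.536, so a root lies in (0, 1).
Iterate (Newton) starting at V/F = 0.5:
  V/F = 0.500: g = -0.0101, g' = -0.712 → V/F = 0.486
Converged at V/F = 0.486.
Compositions from xᵢ = zᵢ/(1+V/F(Kᵢ−1)), yᵢ = Kᵢxᵢ:
  1: x = 0.149, y = 0.460
  2: x = 0.211, y = 0.268
  3: x = 0.140, y = 0.122
  4: x = 0.500, y = 0.150

x_4 = 0.500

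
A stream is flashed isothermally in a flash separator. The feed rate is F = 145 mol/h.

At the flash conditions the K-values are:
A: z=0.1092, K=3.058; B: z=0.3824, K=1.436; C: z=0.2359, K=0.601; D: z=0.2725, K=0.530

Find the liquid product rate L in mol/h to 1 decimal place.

L = 88.9 mol/h

Rachford–Rice: g(ψ) = Σ zᵢ(Kᵢ−1)/(1+ψ(Kᵢ−1)) = 0.
Check two-phase: ΣzᵢKᵢ = 1.1693 > 1 and Σzᵢ/Kᵢ = 1.2087 > 1, so g(0) = 0.1693 > 0 and g(1) = -0.2087 < 0.
Iterate (Newton) starting at ψ = 0.5:
  ψ = 0.5000: g = -0.03735, g' = -0.3228 → ψ = 0.3843
  ψ = 0.3843: g = 0.00081, g' = -0.3396 → ψ = 0.3867
Converged at ψ = 0.3867.
Then V = ψ·F = 0.3867·145 = 56.1 mol/h and L = F − V = 88.9 mol/h.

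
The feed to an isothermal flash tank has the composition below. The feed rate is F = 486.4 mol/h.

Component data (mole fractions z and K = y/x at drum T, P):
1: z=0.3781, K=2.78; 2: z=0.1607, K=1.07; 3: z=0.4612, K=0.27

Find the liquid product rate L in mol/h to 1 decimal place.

Rachford–Rice: g(V/F) = Σ zᵢ(Kᵢ−1)/(1+V/F(Kᵢ−1)) = 0.
Check two-phase: ΣzᵢKᵢ = 1.3476 > 1 and Σzᵢ/Kᵢ = 1.9943 > 1, so g(0) = 0.3476 > 0 and g(1) = -0.9943 < 0.
Newton iteration, V/F⁰ = 0.5:
  V/F = 0.5000: g = -0.16324, g' = -0.9456 → V/F = 0.3274
  V/F = 0.3274: g = -0.00618, g' = -0.9034 → V/F = 0.3205
Converged at V/F = 0.3205.
Then V = V/F·F = 0.3205·486.4 = 155.9 mol/h and L = F − V = 330.5 mol/h.

L = 330.5 mol/h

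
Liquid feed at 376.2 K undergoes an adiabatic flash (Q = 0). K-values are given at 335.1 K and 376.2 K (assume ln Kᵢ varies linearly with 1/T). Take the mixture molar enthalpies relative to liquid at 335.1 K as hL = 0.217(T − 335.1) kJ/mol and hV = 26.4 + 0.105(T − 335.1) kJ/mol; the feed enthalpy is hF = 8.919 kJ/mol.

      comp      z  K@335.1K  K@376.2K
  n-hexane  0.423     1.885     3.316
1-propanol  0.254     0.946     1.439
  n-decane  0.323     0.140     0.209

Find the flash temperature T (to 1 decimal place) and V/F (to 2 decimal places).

T = 342.4 K, V/F = 0.29

Adiabatic flash: solve Rachford–Rice at each trial T, then check hF = ψ·hV(T) + (1−ψ)·hL(T).
  T = 335.1 K: K = (1.885, 0.946, 0.140), RR gives ψ = 0.146, H_out = 3.856 kJ/mol
  T = 376.2 K: K = (3.316, 1.439, 0.209), RR gives ψ = 0.610, H_out = 22.220 kJ/mol
  T = 355.6 K: K = (2.540, 1.180, 0.173), RR gives ψ = 0.452, H_out = 15.337 kJ/mol
  T = 345.4 K: K = (2.199, 1.061, 0.156), RR gives ψ = 0.331, H_out = 10.594 kJ/mol
  T = 340.2 K: K = (2.037, 1.002, 0.148), RR gives ψ = 0.249, H_out = 7.530 kJ/mol
  T = 342.8 K: K = (2.117, 1.031, 0.152), RR gives ψ = 0.292, H_out = 9.133 kJ/mol
  T = 341.5 K: K = (2.077, 1.017, 0.150), RR gives ψ = 0.271, H_out = 8.350 kJ/mol
Linear interpolation between T = 341.5 (H_out = 8.350) and T = 342.8 (H_out = 9.133) on hF = 8.919 gives T ≈ 342.4 K, at which ψ = 0.29.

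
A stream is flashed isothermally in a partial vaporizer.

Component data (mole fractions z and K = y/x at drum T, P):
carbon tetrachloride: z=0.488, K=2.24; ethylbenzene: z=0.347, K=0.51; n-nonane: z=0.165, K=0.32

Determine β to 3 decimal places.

β = 0.464

Let β = V/F and solve Σ zᵢ(Kᵢ−1)/(1+β(Kᵢ−1)) = 0.
Check two-phase: ΣzᵢKᵢ = 1.323 > 1 and Σzᵢ/Kᵢ = 1.414 > 1, so g(0) = 0.323 > 0 and g(1) = -0.414 < 0.
Iterate (Newton) starting at β = 0.5:
  β = 0.500: g = -0.0217, g' = -0.607 → β = 0.464
Converged at β = 0.464.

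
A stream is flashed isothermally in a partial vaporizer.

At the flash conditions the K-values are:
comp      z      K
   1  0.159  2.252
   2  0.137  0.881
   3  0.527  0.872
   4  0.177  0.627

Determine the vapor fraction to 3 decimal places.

ψ = 0.210

Material balance + equilibrium reduce to Σ zᵢ(Kᵢ−1)/(1+ψ(Kᵢ−1)) = 0.
Check two-phase: ΣzᵢKᵢ = 1.049 > 1 and Σzᵢ/Kᵢ = 1.113 > 1, so g(0) = 0.049 > 0 and g(1) = -0.113 < 0.
Newton iteration, ψ⁰ = 0.5:
  ψ = 0.500: g = -0.0481, g' = -0.144 → ψ = 0.165
  ψ = 0.165: g = 0.0092, g' = -0.210 → ψ = 0.208
  ψ = 0.208: g = 0.0003, g' = -0.197 → ψ = 0.210
Converged at ψ = 0.210.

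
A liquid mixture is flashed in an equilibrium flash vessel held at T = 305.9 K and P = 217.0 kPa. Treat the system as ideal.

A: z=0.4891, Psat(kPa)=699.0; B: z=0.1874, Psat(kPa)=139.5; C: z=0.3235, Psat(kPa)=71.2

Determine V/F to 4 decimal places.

V/F = 0.6183

Raoult's law: Kᵢ = Pᵢˢᵃᵗ/P = Pᵢˢᵃᵗ/217.0.
  K_A = 699.0/217.0 = 3.221198, K_B = 139.5/217.0 = 0.642857, K_C = 71.2/217.0 = 0.328111
Newton iteration, V/F⁰ = 0.49:
  V/F = 0.4900: g = 0.11504, g' = -0.9130 → V/F = 0.6160
  V/F = 0.6160: g = 0.00208, g' = -0.8946 → V/F = 0.6183
Converged at V/F = 0.6183.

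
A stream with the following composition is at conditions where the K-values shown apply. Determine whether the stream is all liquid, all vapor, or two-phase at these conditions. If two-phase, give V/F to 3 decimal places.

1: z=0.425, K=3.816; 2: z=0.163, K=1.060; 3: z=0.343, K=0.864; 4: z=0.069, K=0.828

all vapor

ΣzᵢKᵢ = 2.148; Σzᵢ/Kᵢ = 0.745.
Since Σzᵢ/Kᵢ < 1 the mixture is above its dew point — single vapor phase.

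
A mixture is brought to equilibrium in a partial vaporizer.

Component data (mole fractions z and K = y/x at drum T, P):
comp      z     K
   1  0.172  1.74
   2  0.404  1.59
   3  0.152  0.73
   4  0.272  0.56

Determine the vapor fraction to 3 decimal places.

Material balance + equilibrium reduce to Σ zᵢ(Kᵢ−1)/(1+ψ(Kᵢ−1)) = 0.
g(0) = ΣzᵢKᵢ − 1 = 0.205 and g(1) = 1 − Σzᵢ/Kᵢ = -0.047, so a root lies in (0, 1).
Iterate (Newton) starting at ψ = 0.5:
  ψ = 0.500: g = 0.0761, g' = -0.235 → ψ = 0.823
  ψ = 0.823: g = -0.0009, g' = -0.248 → ψ = 0.820
Converged at ψ = 0.820.

ψ = 0.820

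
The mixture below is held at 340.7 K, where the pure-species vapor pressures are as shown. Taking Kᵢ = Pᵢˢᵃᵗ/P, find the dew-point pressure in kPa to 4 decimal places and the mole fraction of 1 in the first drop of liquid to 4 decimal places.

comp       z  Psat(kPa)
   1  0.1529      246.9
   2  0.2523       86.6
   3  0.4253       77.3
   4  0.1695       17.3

Pdew = 53.1003 kPa, x_1 = 0.0329

At the dew point ψ → 1, so Σzᵢ/Kᵢ = 1 with Kᵢ = Pᵢˢᵃᵗ/P ⇒ 1/P = Σzᵢ/Pᵢˢᵃᵗ.
1/P = 0.1529/246.9 + 0.2523/86.6 + 0.4253/77.3 + 0.1695/17.3 = 0.0188323 ⇒ P = 53.1003 kPa
xᵢ = zᵢP/Pᵢˢᵃᵗ ⇒ x_1 = 0.1529·53.1003/246.9 = 0.0329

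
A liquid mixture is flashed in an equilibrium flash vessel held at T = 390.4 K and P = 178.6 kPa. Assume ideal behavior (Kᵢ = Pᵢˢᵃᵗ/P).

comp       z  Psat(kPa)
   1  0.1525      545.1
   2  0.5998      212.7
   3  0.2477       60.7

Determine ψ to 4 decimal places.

ψ = 0.5357

Raoult's law: Kᵢ = Pᵢˢᵃᵗ/P = Pᵢˢᵃᵗ/178.6.
  K_1 = 545.1/178.6 = 3.052072, K_2 = 212.7/178.6 = 1.190929, K_3 = 60.7/178.6 = 0.339866
Iterate (Newton) starting at ψ = 0.64:
  ψ = 0.6400: g = -0.04581, g' = -0.4610 → ψ = 0.5406
  ψ = 0.5406: g = -0.00210, g' = -0.4233 → ψ = 0.5357
Converged at ψ = 0.5357.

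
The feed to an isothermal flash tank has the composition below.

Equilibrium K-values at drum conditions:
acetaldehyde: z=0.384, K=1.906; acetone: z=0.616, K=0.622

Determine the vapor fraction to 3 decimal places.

ψ = 0.336

Material balance + equilibrium reduce to Σ zᵢ(Kᵢ−1)/(1+ψ(Kᵢ−1)) = 0.
Check two-phase: ΣzᵢKᵢ = 1.115 > 1 and Σzᵢ/Kᵢ = 1.192 > 1, so g(0) = 0.115 > 0 and g(1) = -0.192 < 0.
Binary case is linear: z₁(K₁−1)(1+ψ(K₂−1)) + z₂(K₂−1)(1+ψ(K₁−1)) = 0
⇒ ψ = [z₁(K₁−1)+z₂(K₂−1)] / [−(K₁−1)(K₂−1)] = 0.1151/0.3425 = 0.336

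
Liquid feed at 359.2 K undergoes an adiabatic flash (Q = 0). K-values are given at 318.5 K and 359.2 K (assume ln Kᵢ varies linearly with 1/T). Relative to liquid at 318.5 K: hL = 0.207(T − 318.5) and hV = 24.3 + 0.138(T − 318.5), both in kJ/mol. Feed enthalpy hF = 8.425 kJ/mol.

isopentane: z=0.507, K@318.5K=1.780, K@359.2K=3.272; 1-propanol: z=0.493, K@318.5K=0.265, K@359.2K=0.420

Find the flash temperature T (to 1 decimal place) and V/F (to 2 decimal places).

Adiabatic flash: solve Rachford–Rice at each trial T, then check hF = ψ·hV(T) + (1−ψ)·hL(T).
  T = 318.5 K: K = (1.780, 0.265), RR gives ψ = 0.058, H_out = 1.403 kJ/mol
  T = 359.2 K: K = (3.272, 0.420), RR gives ψ = 0.657, H_out = 22.548 kJ/mol
  T = 338.9 K: K = (2.460, 0.338), RR gives ψ = 0.429, H_out = 14.035 kJ/mol
  T = 328.7 K: K = (2.103, 0.301), RR gives ψ = 0.278, H_out = 8.670 kJ/mol
  T = 323.6 K: K = (1.937, 0.283), RR gives ψ = 0.181, H_out = 5.382 kJ/mol
  T = 326.1 K: K = (2.017, 0.291), RR gives ψ = 0.231, H_out = 7.062 kJ/mol
  T = 327.4 K: K = (2.060, 0.296), RR gives ψ = 0.255, H_out = 7.882 kJ/mol
Linear interpolation between T = 327.4 (H_out = 7.882) and T = 328.7 (H_out = 8.670) on hF = 8.425 gives T ≈ 328.3 K, at which ψ = 0.27.

T = 328.3 K, V/F = 0.27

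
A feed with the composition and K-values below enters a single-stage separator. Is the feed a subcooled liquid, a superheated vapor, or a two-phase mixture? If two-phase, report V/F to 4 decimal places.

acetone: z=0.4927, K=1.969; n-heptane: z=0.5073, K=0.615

ΣzᵢKᵢ = 1.2821; Σzᵢ/Kᵢ = 1.0751.
Both exceed 1, so a two-phase solution exists.
Rachford–Rice: g(ψ) = Σ zᵢ(Kᵢ−1)/(1+ψ(Kᵢ−1)) = 0.
Iterate (Newton) starting at ψ = 0.34:
  ψ = 0.3400: g = 0.13439, g' = -0.3613 → ψ = 0.7120
  ψ = 0.7120: g = 0.01346, g' = -0.3047 → ψ = 0.7561
  ψ = 0.7561: g = 0.00003, g' = -0.3037 → ψ = 0.7562
Converged at ψ = 0.7562.

two-phase, V/F = 0.7562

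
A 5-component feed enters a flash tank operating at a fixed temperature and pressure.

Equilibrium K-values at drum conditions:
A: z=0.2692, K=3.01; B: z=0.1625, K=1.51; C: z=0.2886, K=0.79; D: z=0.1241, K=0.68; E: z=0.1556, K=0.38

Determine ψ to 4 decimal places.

Material balance + equilibrium reduce to Σ zᵢ(Kᵢ−1)/(1+ψ(Kᵢ−1)) = 0.
Check two-phase: ΣzᵢKᵢ = 1.4272 > 1 and Σzᵢ/Kᵢ = 1.1543 > 1, so g(0) = 0.4272 > 0 and g(1) = -0.1543 < 0.
Newton iteration, ψ⁰ = 0.5:
  ψ = 0.5000: g = 0.08110, g' = -0.4569 → ψ = 0.6775
  ψ = 0.6775: g = 0.00299, g' = -0.4342 → ψ = 0.6844
Converged at ψ = 0.6844.

ψ = 0.6844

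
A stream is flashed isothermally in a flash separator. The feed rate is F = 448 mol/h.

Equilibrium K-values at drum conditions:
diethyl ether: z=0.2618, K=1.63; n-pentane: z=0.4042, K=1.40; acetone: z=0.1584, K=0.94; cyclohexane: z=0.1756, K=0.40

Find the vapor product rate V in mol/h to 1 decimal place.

Rachford–Rice: g(β) = Σ zᵢ(Kᵢ−1)/(1+β(Kᵢ−1)) = 0.
g(0) = ΣzᵢKᵢ − 1 = 0.2117 and g(1) = 1 − Σzᵢ/Kᵢ = -0.0568, so a root lies in (0, 1).
Newton–Raphson from β = 0.5:
  β = 0.5000: g = 0.09985, g' = -0.2346 → β = 0.9256
  β = 0.9256: g = -0.02483, g' = -0.3963 → β = 0.8629
  β = 0.8629: g = -0.00146, g' = -0.3518 → β = 0.8588
Converged at β = 0.8588.
Then V = β·F = 0.8588·448 = 384.7 mol/h and L = F − V = 63.3 mol/h.

V = 384.7 mol/h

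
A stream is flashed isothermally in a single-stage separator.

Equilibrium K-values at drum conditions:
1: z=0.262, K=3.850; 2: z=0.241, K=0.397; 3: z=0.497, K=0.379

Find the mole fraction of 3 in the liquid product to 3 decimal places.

Material balance + equilibrium reduce to Σ zᵢ(Kᵢ−1)/(1+V/F(Kᵢ−1)) = 0.
g(0) = ΣzᵢKᵢ − 1 = 0.293 and g(1) = 1 − Σzᵢ/Kᵢ = -0.986, so a root lies in (0, 1).
Iterate (Newton) starting at V/F = 0.5:
  V/F = 0.500: g = -0.3478, g' = -0.945 → V/F = 0.132
  V/F = 0.132: g = 0.0487, g' = -1.455 → V/F = 0.165
  V/F = 0.165: g = 0.0022, g' = -1.329 → V/F = 0.167
Converged at V/F = 0.167.
Compositions from xᵢ = zᵢ/(1+V/F(Kᵢ−1)), yᵢ = Kᵢxᵢ:
  1: x = 0.178, y = 0.683
  2: x = 0.268, y = 0.106
  3: x = 0.554, y = 0.210

x_3 = 0.554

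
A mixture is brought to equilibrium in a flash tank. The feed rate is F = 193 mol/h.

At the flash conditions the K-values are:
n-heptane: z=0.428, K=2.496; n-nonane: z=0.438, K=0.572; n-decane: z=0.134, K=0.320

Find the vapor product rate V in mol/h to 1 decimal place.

V = 93.1 mol/h

Iterate (Newton) starting at ψ = 0.38:
  ψ = 0.380: g = 0.0615, g' = -0.616 → ψ = 0.480
  ψ = 0.480: g = 0.0016, g' = -0.588 → ψ = 0.482
Converged at ψ = 0.482.
Then V = ψ·F = 0.4825·193 = 93.1 mol/h and L = F − V = 99.9 mol/h.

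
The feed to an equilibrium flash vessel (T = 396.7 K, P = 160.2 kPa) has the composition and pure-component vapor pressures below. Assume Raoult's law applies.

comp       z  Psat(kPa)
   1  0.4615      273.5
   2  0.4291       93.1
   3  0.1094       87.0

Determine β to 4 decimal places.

β = 0.3202

Raoult's law: Kᵢ = Pᵢˢᵃᵗ/P = Pᵢˢᵃᵗ/160.2.
  K_1 = 273.5/160.2 = 1.707241, K_2 = 93.1/160.2 = 0.581149, K_3 = 87.0/160.2 = 0.543071
Material balance + equilibrium reduce to Σ zᵢ(Kᵢ−1)/(1+β(Kᵢ−1)) = 0.
g(0) = ΣzᵢKᵢ − 1 = 0.0967 and g(1) = 1 − Σzᵢ/Kᵢ = -0.2101, so a root lies in (0, 1).
Newton iteration, β⁰ = 0.5:
  β = 0.5000: g = -0.05101, g' = -0.2848 → β = 0.3209
  β = 0.3209: g = -0.00020, g' = -0.2852 → β = 0.3202
Converged at β = 0.3202.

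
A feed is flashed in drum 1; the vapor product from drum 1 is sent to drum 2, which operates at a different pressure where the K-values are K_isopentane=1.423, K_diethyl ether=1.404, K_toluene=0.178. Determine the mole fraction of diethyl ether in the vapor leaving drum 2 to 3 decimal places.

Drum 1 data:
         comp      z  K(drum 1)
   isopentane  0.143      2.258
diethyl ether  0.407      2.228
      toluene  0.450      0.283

y_diethyl ether (drum 2) = 0.694

Drum 1:
Material balance + equilibrium reduce to Σ zᵢ(Kᵢ−1)/(1+ψ₁(Kᵢ−1)) = 0.
Check two-phase: ΣzᵢKᵢ = 1.357 > 1 and Σzᵢ/Kᵢ = 1.836 > 1, so g(0) = 0.357 > 0 and g(1) = -0.836 < 0.
Newton–Raphson from ψ₁ = 0.44:
  ψ₁ = 0.440: g = -0.0311, g' = -0.846 → ψ₁ = 0.403
Converged at ψ₁ = 0.403.
Drum-1 compositions:
  isopentane: x = 0.095, y = 0.214
  diethyl ether: x = 0.272, y = 0.607
  toluene: x = 0.633, y = 0.179
Drum-2 feed = drum-1 vapor: z₂ = (0.2143, 0.6066, 0.1791).
Drum 2:
Let ψ₂ = V/F and solve Σ zᵢ(Kᵢ−1)/(1+ψ₂(Kᵢ−1)) = 0.
Check two-phase: ΣzᵢKᵢ = 1.189 > 1 and Σzᵢ/Kᵢ = 1.589 > 1, so g(0) = 0.189 > 0 and g(1) = -0.589 < 0.
Newton–Raphson from ψ₂ = 0.5:
  ψ₂ = 0.500: g = 0.0288, g' = -0.443 → ψ₂ = 0.565
  ψ₂ = 0.565: g = -0.0021, g' = -0.512 → ψ₂ = 0.561
Converged at ψ₂ = 0.561.
  isopentane: x = 0.173, y = 0.246
  diethyl ether: x = 0.495, y = 0.694
  toluene: x = 0.332, y = 0.059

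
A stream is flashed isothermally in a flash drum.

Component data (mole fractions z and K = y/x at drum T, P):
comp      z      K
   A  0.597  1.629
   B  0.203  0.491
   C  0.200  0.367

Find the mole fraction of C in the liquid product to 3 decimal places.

Rachford–Rice: g(β) = Σ zᵢ(Kᵢ−1)/(1+β(Kᵢ−1)) = 0.
Feasibility: ΣzᵢKᵢ = 1.146, Σzᵢ/Kᵢ = 1.325 — both > 1, two phases present.
Newton–Raphson from β = 0.5:
  β = 0.500: g = -0.0382, g' = -0.403 → β = 0.405
  β = 0.405: g = -0.0012, g' = -0.378 → β = 0.402
Converged at β = 0.402.
Compositions from xᵢ = zᵢ/(1+β(Kᵢ−1)), yᵢ = Kᵢxᵢ:
  A: x = 0.477, y = 0.776
  B: x = 0.255, y = 0.125
  C: x = 0.268, y = 0.098

x_C = 0.268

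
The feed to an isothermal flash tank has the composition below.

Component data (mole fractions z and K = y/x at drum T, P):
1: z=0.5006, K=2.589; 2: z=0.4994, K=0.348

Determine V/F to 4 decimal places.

Binary case is linear: z₁(K₁−1)(1+V/F(K₂−1)) + z₂(K₂−1)(1+V/F(K₁−1)) = 0
⇒ V/F = [z₁(K₁−1)+z₂(K₂−1)] / [−(K₁−1)(K₂−1)] = 0.46984/1.03603 = 0.4535

V/F = 0.4535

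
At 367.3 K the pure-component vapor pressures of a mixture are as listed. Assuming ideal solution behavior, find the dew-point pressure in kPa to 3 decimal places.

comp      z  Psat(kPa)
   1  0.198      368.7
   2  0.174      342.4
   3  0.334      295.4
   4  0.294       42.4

At the dew point ψ → 1, so Σzᵢ/Kᵢ = 1 with Kᵢ = Pᵢˢᵃᵗ/P ⇒ 1/P = Σzᵢ/Pᵢˢᵃᵗ.
1/P = 0.198/368.7 + 0.174/342.4 + 0.334/295.4 + 0.294/42.4 = 0.009110 ⇒ P = 109.772 kPa

Pdew = 109.772 kPa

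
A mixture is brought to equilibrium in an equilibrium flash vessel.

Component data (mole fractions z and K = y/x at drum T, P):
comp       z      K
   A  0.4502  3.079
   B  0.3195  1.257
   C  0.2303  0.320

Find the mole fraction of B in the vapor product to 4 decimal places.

y_B = 0.3270

Iterate (Newton) starting at ψ = 0.5:
  ψ = 0.5000: g = 0.29440, g' = -0.7288 → ψ = 0.9039
  ψ = 0.9039: g = -0.01471, g' = -0.9658 → ψ = 0.8887
  ψ = 0.8887: g = -0.00025, g' = -0.9341 → ψ = 0.8884
Converged at ψ = 0.8884.
Compositions from xᵢ = zᵢ/(1+ψ(Kᵢ−1)), yᵢ = Kᵢxᵢ:
  A: x = 0.1581, y = 0.4869
  B: x = 0.2601, y = 0.3270
  C: x = 0.5818, y = 0.1862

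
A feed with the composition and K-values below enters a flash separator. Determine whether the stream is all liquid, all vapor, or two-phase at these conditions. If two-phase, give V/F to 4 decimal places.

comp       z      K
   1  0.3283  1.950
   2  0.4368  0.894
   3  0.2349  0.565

ΣzᵢKᵢ = 1.1634; Σzᵢ/Kᵢ = 1.0727.
Both exceed 1, so a two-phase solution exists.
Newton iteration, ψ⁰ = 0.5:
  ψ = 0.5000: g = 0.03197, g' = -0.2143 → ψ = 0.6492
  ψ = 0.6492: g = 0.00079, g' = -0.2053 → ψ = 0.6531
Converged at ψ = 0.6531.

two-phase, V/F = 0.6531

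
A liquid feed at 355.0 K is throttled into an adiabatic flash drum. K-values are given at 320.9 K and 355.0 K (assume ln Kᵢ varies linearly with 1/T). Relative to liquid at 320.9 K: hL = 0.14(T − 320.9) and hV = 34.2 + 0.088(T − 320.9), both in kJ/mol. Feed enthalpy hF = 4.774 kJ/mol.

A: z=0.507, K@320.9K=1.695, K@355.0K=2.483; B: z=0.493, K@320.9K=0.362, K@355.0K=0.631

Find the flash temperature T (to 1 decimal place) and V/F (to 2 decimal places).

T = 322.6 K, V/F = 0.13

Adiabatic flash: solve Rachford–Rice at each trial T, then check hF = ψ·hV(T) + (1−ψ)·hL(T).
  T = 320.9 K: K = (1.695, 0.362), RR gives ψ = 0.085, H_out = 2.918 kJ/mol
  T = 355.0 K: K = (2.483, 0.631), RR gives ψ = 1.000, H_out = 37.201 kJ/mol
  T = 337.9 K: K = (2.070, 0.484), RR gives ψ = 0.522, H_out = 19.786 kJ/mol
  T = 329.4 K: K = (1.878, 0.420), RR gives ψ = 0.313, H_out = 11.760 kJ/mol
  T = 325.1 K: K = (1.784, 0.390), RR gives ψ = 0.203, H_out = 7.476 kJ/mol
  T = 323.0 K: K = (1.739, 0.376), RR gives ψ = 0.146, H_out = 5.256 kJ/mol
Linear interpolation between T = 320.9 (H_out = 2.918) and T = 323.0 (H_out = 5.256) on hF = 4.774 gives T ≈ 322.6 K, at which ψ = 0.13.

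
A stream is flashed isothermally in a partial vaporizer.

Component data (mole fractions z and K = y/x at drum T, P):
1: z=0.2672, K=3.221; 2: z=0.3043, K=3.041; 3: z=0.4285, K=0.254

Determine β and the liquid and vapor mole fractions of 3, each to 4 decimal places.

β = 0.5643, x_3 = 0.7400, y_3 = 0.1880

Let β = V/F and solve Σ zᵢ(Kᵢ−1)/(1+β(Kᵢ−1)) = 0.
g(0) = ΣzᵢKᵢ − 1 = 0.8949 and g(1) = 1 − Σzᵢ/Kᵢ = -0.8700, so a root lies in (0, 1).
Newton iteration, β⁰ = 0.48:
  β = 0.4800: g = 0.10298, g' = -1.2109 → β = 0.5650
  β = 0.5650: g = -0.00098, g' = -1.2452 → β = 0.5643
Converged at β = 0.5643.
Compositions from xᵢ = zᵢ/(1+β(Kᵢ−1)), yᵢ = Kᵢxᵢ:
  1: x = 0.1186, y = 0.3820
  2: x = 0.1414, y = 0.4301
  3: x = 0.7400, y = 0.1880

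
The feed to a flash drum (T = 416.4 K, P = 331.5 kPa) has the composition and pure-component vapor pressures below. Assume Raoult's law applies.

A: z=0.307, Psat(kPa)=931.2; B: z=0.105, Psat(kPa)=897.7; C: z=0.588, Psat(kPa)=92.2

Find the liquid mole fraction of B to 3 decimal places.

Raoult's law: Kᵢ = Pᵢˢᵃᵗ/P = Pᵢˢᵃᵗ/331.5.
  K_A = 931.2/331.5 = 2.80905, K_B = 897.7/331.5 = 2.70799, K_C = 92.2/331.5 = 0.27813
Material balance + equilibrium reduce to Σ zᵢ(Kᵢ−1)/(1+β(Kᵢ−1)) = 0.
Check two-phase: ΣzᵢKᵢ = 1.310 > 1 and Σzᵢ/Kᵢ = 2.262 > 1, so g(0) = 0.310 > 0 and g(1) = -1.262 < 0.
Newton–Raphson from β = 0.5:
  β = 0.500: g = -0.2758, g' = -1.116 → β = 0.253
  β = 0.253: g = -0.0130, g' = -1.081 → β = 0.241
Converged at β = 0.241.
Compositions from xᵢ = zᵢ/(1+β(Kᵢ−1)), yᵢ = Kᵢxᵢ:
  A: x = 0.214, y = 0.601
  B: x = 0.074, y = 0.201
  C: x = 0.712, y = 0.198

x_B = 0.074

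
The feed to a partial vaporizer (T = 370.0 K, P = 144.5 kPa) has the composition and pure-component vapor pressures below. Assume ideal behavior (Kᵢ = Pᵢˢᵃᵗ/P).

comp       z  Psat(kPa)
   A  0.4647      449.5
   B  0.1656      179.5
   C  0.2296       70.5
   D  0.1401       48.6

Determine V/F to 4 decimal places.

V/F = 0.8014

Raoult's law: Kᵢ = Pᵢˢᵃᵗ/P = Pᵢˢᵃᵗ/144.5.
  K_A = 449.5/144.5 = 3.110727, K_B = 179.5/144.5 = 1.242215, K_C = 70.5/144.5 = 0.487889, K_D = 48.6/144.5 = 0.336332
Material balance + equilibrium reduce to Σ zᵢ(Kᵢ−1)/(1+V/F(Kᵢ−1)) = 0.
Check two-phase: ΣzᵢKᵢ = 1.8104 > 1 and Σzᵢ/Kᵢ = 1.1698 > 1, so g(0) = 0.8104 > 0 and g(1) = -0.1698 < 0.
Newton iteration, V/F⁰ = 0.5:
  V/F = 0.5000: g = 0.21579, g' = -0.7448 → V/F = 0.7897
  V/F = 0.7897: g = 0.00866, g' = -0.7402 → V/F = 0.8014
Converged at V/F = 0.8014.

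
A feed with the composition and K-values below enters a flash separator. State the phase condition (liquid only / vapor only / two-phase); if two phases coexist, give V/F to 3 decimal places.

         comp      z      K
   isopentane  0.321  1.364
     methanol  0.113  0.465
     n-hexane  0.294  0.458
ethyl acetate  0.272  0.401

ΣzᵢKᵢ = 0.734; Σzᵢ/Kᵢ = 1.799.
Since ΣzᵢKᵢ < 1 the mixture is below its bubble point — single liquid phase.

liquid only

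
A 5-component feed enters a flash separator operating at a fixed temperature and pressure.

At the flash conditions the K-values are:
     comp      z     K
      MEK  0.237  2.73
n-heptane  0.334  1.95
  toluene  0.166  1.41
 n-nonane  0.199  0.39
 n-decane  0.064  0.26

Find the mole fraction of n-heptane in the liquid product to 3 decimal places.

x_n-heptane = 0.183

Rachford–Rice: g(ψ) = Σ zᵢ(Kᵢ−1)/(1+ψ(Kᵢ−1)) = 0.
Feasibility: ΣzᵢKᵢ = 1.627, Σzᵢ/Kᵢ = 1.132 — both > 1, two phases present.
Iterate (Newton) starting at ψ = 0.5:
  ψ = 0.500: g = 0.2416, g' = -0.603 → ψ = 0.900
  ψ = 0.900: g = -0.0303, g' = -0.890 → ψ = 0.866
  ψ = 0.866: g = -0.0012, g' = -0.825 → ψ = 0.865
Converged at ψ = 0.865.
Compositions from xᵢ = zᵢ/(1+ψ(Kᵢ−1)), yᵢ = Kᵢxᵢ:
  MEK: x = 0.095, y = 0.259
  n-heptane: x = 0.183, y = 0.357
  toluene: x = 0.123, y = 0.173
  n-nonane: x = 0.421, y = 0.164
  n-decane: x = 0.178, y = 0.046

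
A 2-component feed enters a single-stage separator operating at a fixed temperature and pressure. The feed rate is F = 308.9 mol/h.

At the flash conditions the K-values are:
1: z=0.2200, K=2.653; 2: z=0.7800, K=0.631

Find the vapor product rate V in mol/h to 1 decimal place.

Binary case is linear: z₁(K₁−1)(1+V/F(K₂−1)) + z₂(K₂−1)(1+V/F(K₁−1)) = 0
⇒ V/F = [z₁(K₁−1)+z₂(K₂−1)] / [−(K₁−1)(K₂−1)] = 0.07584/0.60996 = 0.1243
Then V = V/F·F = 0.1243·308.9 = 38.4 mol/h and L = F − V = 270.5 mol/h.

V = 38.4 mol/h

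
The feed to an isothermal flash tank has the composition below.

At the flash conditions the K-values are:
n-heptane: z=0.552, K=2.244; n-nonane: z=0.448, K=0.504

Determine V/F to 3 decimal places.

V/F = 0.753

Rachford–Rice: g(V/F) = Σ zᵢ(Kᵢ−1)/(1+V/F(Kᵢ−1)) = 0.
g(0) = ΣzᵢKᵢ − 1 = 0.464 and g(1) = 1 − Σzᵢ/Kᵢ = -0.135, so a root lies in (0, 1).
Newton iteration, V/F⁰ = 0.5:
  V/F = 0.500: g = 0.1279, g' = -0.520 → V/F = 0.746
  V/F = 0.746: g = 0.0034, g' = -0.508 → V/F = 0.753
Converged at V/F = 0.753.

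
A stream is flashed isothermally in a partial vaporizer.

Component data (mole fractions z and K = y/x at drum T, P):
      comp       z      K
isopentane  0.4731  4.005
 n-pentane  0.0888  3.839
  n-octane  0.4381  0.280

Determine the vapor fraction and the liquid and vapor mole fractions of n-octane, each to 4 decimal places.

ψ = 0.6333, x_n-octane = 0.8053, y_n-octane = 0.2255

Rachford–Rice: g(ψ) = Σ zᵢ(Kᵢ−1)/(1+ψ(Kᵢ−1)) = 0.
Check two-phase: ΣzᵢKᵢ = 2.3583 > 1 and Σzᵢ/Kᵢ = 1.7059 > 1, so g(0) = 1.3583 > 0 and g(1) = -0.7059 < 0.
Newton–Raphson from ψ = 0.5:
  ψ = 0.5000: g = 0.17943, g' = -1.3589 → ψ = 0.6320
  ψ = 0.6320: g = 0.00172, g' = -1.3647 → ψ = 0.6333
Converged at ψ = 0.6333.
Compositions from xᵢ = zᵢ/(1+ψ(Kᵢ−1)), yᵢ = Kᵢxᵢ:
  isopentane: x = 0.1630, y = 0.6527
  n-pentane: x = 0.0317, y = 0.1218
  n-octane: x = 0.8053, y = 0.2255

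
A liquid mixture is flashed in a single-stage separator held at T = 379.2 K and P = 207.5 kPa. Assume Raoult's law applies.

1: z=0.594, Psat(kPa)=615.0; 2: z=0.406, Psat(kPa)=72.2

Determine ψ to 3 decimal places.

Raoult's law: Kᵢ = Pᵢˢᵃᵗ/P = Pᵢˢᵃᵗ/207.5.
  K_1 = 615.0/207.5 = 2.96386, K_2 = 72.2/207.5 = 0.34795
Rachford–Rice: g(ψ) = Σ zᵢ(Kᵢ−1)/(1+ψ(Kᵢ−1)) = 0.
g(0) = ΣzᵢKᵢ − 1 = 0.902 and g(1) = 1 − Σzᵢ/Kᵢ = -0.367, so a root lies in (0, 1).
Newton–Raphson from ψ = 0.54:
  ψ = 0.540: g = 0.1575, g' = -0.951 → ψ = 0.706
  ψ = 0.706: g = -0.0014, g' = -0.995 → ψ = 0.704
Converged at ψ = 0.704.

ψ = 0.704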